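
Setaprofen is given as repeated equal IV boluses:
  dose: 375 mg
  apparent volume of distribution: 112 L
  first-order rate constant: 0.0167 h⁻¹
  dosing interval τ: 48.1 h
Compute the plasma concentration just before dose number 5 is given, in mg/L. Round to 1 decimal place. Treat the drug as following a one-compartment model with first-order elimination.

C₀ per dose = Dose / Vd = 375 / 112 = 3.348 mg/L
Fraction remaining after one interval: r = e^(−kτ) = e^(−0.01670 × 48.1) = 0.4479
Before dose 5, 4 doses have been given (aged 1τ, 2τ, 3τ, 4τ).
C_trough = C₀ × (r + r² + … + r^4) = C₀ × r(1−r^4)/(1−r)
        = 3.348 × 0.4479 × (1 − 0.04025) / (1 − 0.4479) = 2.607 mg/L

2.6 mg/L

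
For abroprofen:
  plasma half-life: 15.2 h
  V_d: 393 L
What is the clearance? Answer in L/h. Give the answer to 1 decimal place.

17.9 L/h

k = ln2 / t½ = 0.693147 / 15.2 = 0.04560 h⁻¹
CL = k × Vd = 0.04560 × 393 = 17.92 L/h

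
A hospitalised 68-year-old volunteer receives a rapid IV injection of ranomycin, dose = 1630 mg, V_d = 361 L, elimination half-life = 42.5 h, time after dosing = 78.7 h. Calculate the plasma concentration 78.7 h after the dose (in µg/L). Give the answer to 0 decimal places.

1251 µg/L

C₀ = Dose / Vd = 1630 / 361 = 4.515 mg/L
k = ln2 / t½ = 0.693147 / 42.5 = 0.01631 h⁻¹
C = C₀ · e^(−k·t) = 4.515 × e^(−0.01631 × 78.7)
  = 4.515 × 0.2770 = 1.251 mg/L
Convert: 1.251 mg/L × 1000 = 1251 µg/L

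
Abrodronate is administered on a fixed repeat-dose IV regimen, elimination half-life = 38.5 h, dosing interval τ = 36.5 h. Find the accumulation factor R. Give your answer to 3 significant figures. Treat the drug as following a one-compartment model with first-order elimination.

2.08

k = ln2 / t½ = 0.693147 / 38.5 = 0.01800 h⁻¹
e^(−kτ) = e^(−0.01800 × 36.5) = 0.5184
Accumulation ratio R = 1 / (1 − e^(−kτ)) = 1 / (1 − 0.5184) = 2.076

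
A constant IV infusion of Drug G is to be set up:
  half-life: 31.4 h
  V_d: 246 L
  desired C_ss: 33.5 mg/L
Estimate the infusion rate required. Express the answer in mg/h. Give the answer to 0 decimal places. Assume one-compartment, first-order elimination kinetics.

182 mg/h

k = ln2 / t½ = 0.693147 / 31.4 = 0.02207 h⁻¹
CL = k × Vd = 0.02207 × 246 = 5.429 L/h
At steady state, infusion rate R₀ = Css × CL = 33.5 × 5.429 = 181.9 mg/h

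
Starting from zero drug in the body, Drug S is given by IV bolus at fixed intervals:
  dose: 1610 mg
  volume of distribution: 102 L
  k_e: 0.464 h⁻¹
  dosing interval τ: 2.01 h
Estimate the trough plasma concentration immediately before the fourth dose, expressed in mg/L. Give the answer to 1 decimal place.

9.6 mg/L

C₀ per dose = Dose / Vd = 1610 / 102 = 15.78 mg/L
Fraction remaining after one interval: r = e^(−kτ) = e^(−0.4640 × 2.01) = 0.3935
Before dose 4, 3 doses have been given (aged 1τ, 2τ, 3τ).
C_trough = C₀ × (r + r² + … + r^3) = C₀ × r(1−r^3)/(1−r)
        = 15.78 × 0.3935 × (1 − 0.06093) / (1 − 0.3935) = 9.614 mg/L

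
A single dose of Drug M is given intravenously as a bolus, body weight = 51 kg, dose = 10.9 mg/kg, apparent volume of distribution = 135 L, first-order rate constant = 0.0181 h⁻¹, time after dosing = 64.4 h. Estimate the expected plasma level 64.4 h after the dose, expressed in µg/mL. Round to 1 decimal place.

1.3 µg/mL

Total dose = 10.9 × 51 = 555.9 mg
C₀ = Dose / Vd = 555.9 / 135 = 4.118 mg/L
C = C₀ · e^(−k·t) = 4.118 × e^(−0.01810 × 64.4)
  = 4.118 × 0.3117 = 1.284 mg/L
(1.284 mg/L = 1.284 µg/mL)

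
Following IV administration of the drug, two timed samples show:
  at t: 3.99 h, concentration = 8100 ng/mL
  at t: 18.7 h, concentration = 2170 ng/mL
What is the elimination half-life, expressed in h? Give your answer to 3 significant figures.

k = ln(C₁/C₂) / (t₂ − t₁) = ln(8100/2170) / (18.7 − 3.99)
  = 1.317 / 14.71 = 0.08953 h⁻¹
t½ = ln2 / k = 0.693147 / 0.08953 = 7.742 h

7.74 h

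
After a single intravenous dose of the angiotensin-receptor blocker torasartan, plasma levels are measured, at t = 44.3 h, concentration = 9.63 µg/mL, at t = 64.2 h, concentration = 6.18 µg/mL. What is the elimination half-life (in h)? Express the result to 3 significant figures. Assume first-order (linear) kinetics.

k = ln(C₁/C₂) / (t₂ − t₁) = ln(9.63/6.18) / (64.2 − 44.3)
  = 0.4436 / 19.90 = 0.02229 h⁻¹
t½ = ln2 / k = 0.693147 / 0.02229 = 31.10 h

31.1 h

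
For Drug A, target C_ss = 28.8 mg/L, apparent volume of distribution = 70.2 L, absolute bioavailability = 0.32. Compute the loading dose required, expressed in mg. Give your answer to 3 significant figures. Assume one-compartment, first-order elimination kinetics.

LD = Css × Vd / F = 28.8 × 70.2 / 0.32 = 6318 mg

6320 mg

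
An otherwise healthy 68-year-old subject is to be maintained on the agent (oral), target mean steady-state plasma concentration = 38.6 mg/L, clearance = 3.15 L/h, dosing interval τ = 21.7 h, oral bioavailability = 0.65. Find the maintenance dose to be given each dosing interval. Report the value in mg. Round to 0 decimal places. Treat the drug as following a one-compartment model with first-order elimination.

At steady state, F × (Dose/τ) = Css × CL.
Dose = Css × CL × τ / F = 38.6 × 3.150 × 21.7 / 0.65 = 4059 mg

4059 mg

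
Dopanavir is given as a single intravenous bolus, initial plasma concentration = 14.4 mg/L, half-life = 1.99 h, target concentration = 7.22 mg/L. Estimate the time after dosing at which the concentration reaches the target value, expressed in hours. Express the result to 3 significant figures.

1.98 h

k = ln2 / t½ = 0.693147 / 1.99 = 0.3483 h⁻¹
t = ln(C₀ / C) / k = ln(14.40 / 7.22) / 0.3483
  = ln(1.994) / 0.3483 = 0.6901 / 0.3483 = 1.981 h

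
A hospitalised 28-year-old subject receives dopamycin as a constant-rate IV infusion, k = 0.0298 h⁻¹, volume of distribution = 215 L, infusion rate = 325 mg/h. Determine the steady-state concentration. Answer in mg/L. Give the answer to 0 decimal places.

51 mg/L

CL = k × Vd = 0.02980 × 215 = 6.407 L/h
At steady state Css = R₀ / CL = 325 / 6.407 = 50.73 mg/L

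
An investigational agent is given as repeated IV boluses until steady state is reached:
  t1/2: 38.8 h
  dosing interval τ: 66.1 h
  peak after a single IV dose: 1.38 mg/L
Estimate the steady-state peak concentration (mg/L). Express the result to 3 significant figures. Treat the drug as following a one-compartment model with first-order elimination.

k = ln2 / t½ = 0.693147 / 38.8 = 0.01786 h⁻¹
e^(−kτ) = e^(−0.01786 × 66.1) = 0.3071
Accumulation ratio R = 1 / (1 − e^(−kτ)) = 1 / (1 − 0.3071) = 1.443
Steady-state peak = C₀ × R = 1.38 × 1.443 = 1.991 mg/L

1.99 mg/L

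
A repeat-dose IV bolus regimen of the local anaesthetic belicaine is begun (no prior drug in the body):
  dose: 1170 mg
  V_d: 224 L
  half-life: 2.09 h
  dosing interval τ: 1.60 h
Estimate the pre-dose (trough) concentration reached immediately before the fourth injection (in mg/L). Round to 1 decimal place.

C₀ per dose = Dose / Vd = 1170 / 224 = 5.223 mg/L
k = ln2 / t½ = 0.693147 / 2.09 = 0.3316 h⁻¹
Fraction remaining after one interval: r = e^(−kτ) = e^(−0.3316 × 1.60) = 0.5883
Before dose 4, 3 doses have been given (aged 1τ, 2τ, 3τ).
C_trough = C₀ × (r + r² + … + r^3) = C₀ × r(1−r^3)/(1−r)
        = 5.223 × 0.5883 × (1 − 0.2036) / (1 − 0.5883) = 5.944 mg/L

5.9 mg/L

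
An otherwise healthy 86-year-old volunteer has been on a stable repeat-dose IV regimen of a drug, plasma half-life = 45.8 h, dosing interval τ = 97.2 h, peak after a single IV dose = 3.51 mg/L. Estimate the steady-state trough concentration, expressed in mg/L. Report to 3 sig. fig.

k = ln2 / t½ = 0.693147 / 45.8 = 0.01513 h⁻¹
e^(−kτ) = e^(−0.01513 × 97.2) = 0.2298
Accumulation ratio R = 1 / (1 − e^(−kτ)) = 1 / (1 − 0.2298) = 1.298
Steady-state trough = C₀ × R × e^(−kτ) = 3.51 × 1.298 × 0.2298 = 1.047 mg/L

1.05 mg/L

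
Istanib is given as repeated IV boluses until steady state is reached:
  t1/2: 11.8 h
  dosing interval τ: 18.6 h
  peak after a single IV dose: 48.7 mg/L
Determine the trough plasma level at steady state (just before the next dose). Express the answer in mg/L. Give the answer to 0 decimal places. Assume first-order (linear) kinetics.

k = ln2 / t½ = 0.693147 / 11.8 = 0.05874 h⁻¹
e^(−kτ) = e^(−0.05874 × 18.6) = 0.3354
Accumulation ratio R = 1 / (1 − e^(−kτ)) = 1 / (1 − 0.3354) = 1.505
Steady-state trough = C₀ × R × e^(−kτ) = 48.7 × 1.505 × 0.3354 = 24.58 mg/L

25 mg/L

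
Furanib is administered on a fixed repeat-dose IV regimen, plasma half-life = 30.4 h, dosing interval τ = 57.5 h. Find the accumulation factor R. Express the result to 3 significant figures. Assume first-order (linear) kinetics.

k = ln2 / t½ = 0.693147 / 30.4 = 0.02280 h⁻¹
e^(−kτ) = e^(−0.02280 × 57.5) = 0.2696
Accumulation ratio R = 1 / (1 − e^(−kτ)) = 1 / (1 − 0.2696) = 1.369

1.37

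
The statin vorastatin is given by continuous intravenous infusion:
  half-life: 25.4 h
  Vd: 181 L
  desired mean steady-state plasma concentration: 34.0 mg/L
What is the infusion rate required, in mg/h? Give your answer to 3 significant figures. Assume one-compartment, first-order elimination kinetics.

k = ln2 / t½ = 0.693147 / 25.4 = 0.02729 h⁻¹
CL = k × Vd = 0.02729 × 181 = 4.939 L/h
At steady state, infusion rate R₀ = Css × CL = 34.0 × 4.939 = 167.9 mg/h

168 mg/h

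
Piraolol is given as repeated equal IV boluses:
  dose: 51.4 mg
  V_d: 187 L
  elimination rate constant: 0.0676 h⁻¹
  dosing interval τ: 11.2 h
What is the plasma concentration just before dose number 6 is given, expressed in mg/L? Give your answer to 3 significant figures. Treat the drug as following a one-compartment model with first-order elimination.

0.237 mg/L

C₀ per dose = Dose / Vd = 51.4 / 187 = 0.2749 mg/L
Fraction remaining after one interval: r = e^(−kτ) = e^(−0.06760 × 11.2) = 0.4690
Before dose 6, 5 doses have been given (aged 1τ, 2τ, 3τ, 4τ, 5τ).
C_trough = C₀ × (r + r² + … + r^5) = C₀ × r(1−r^5)/(1−r)
        = 0.2749 × 0.4690 × (1 − 0.02269) / (1 − 0.4690) = 0.2373 mg/L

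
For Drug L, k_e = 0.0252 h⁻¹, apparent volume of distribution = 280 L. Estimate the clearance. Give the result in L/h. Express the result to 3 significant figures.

7.06 L/h

CL = k × Vd = 0.0252 × 280 = 7.056 L/h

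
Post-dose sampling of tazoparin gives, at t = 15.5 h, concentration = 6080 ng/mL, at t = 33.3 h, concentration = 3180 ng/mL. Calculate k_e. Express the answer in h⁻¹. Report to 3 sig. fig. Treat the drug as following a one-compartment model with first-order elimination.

0.0364 h⁻¹

k = ln(C₁/C₂) / (t₂ − t₁) = ln(6080/3180) / (33.3 − 15.5)
  = 0.6481 / 17.80 = 0.03641 h⁻¹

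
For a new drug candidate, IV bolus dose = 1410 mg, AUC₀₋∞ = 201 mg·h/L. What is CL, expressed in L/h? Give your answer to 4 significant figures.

7.015 L/h

CL = Dose / AUC = 1410 / 201 = 7.015 L/h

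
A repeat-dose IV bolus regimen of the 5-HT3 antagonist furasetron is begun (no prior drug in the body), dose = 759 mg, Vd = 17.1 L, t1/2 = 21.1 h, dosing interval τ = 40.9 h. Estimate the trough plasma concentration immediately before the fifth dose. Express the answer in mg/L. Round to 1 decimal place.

15.6 mg/L

C₀ per dose = Dose / Vd = 759 / 17.1 = 44.39 mg/L
k = ln2 / t½ = 0.693147 / 21.1 = 0.03285 h⁻¹
Fraction remaining after one interval: r = e^(−kτ) = e^(−0.03285 × 40.9) = 0.2609
Before dose 5, 4 doses have been given (aged 1τ, 2τ, 3τ, 4τ).
C_trough = C₀ × (r + r² + … + r^4) = C₀ × r(1−r^4)/(1−r)
        = 44.39 × 0.2609 × (1 − 0.004633) / (1 − 0.2609) = 15.60 mg/L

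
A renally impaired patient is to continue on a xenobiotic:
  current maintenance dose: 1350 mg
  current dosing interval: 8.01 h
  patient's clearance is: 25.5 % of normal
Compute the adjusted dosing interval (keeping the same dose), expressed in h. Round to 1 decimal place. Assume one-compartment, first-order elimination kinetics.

31.4 h

To keep the same average steady-state level, dosing rate must scale with clearance.
CL ratio = 25.5 / 100 = 0.2550
New interval (same dose) = 8.01 / 0.2550 = 31.41 h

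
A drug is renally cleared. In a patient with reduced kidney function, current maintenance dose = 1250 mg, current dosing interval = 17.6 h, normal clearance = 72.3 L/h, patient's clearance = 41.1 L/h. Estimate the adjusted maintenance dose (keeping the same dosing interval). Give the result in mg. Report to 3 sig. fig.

711 mg

To keep the same average steady-state level, dosing rate must scale with clearance.
CL ratio = 41.1 / 72.3 = 0.5685
New dose (same interval) = 1250 × 0.5685 = 710.6 mg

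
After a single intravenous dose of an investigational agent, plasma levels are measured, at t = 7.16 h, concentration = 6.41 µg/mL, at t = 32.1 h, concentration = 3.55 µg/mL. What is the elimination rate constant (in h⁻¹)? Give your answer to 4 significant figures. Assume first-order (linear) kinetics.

k = ln(C₁/C₂) / (t₂ − t₁) = ln(6.41/3.55) / (32.1 − 7.16)
  = 0.5909 / 24.94 = 0.02369 h⁻¹

0.02369 h⁻¹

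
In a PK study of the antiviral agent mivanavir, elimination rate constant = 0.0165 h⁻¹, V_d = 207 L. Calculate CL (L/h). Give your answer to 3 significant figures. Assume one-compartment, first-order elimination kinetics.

3.42 L/h

CL = k × Vd = 0.0165 × 207 = 3.416 L/h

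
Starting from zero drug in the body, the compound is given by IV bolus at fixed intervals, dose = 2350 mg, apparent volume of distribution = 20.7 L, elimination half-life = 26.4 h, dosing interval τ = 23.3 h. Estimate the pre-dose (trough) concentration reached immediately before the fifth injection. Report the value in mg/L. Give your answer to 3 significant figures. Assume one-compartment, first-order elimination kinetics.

C₀ per dose = Dose / Vd = 2350 / 20.7 = 113.5 mg/L
k = ln2 / t½ = 0.693147 / 26.4 = 0.02626 h⁻¹
Fraction remaining after one interval: r = e^(−kτ) = e^(−0.02626 × 23.3) = 0.5423
Before dose 5, 4 doses have been given (aged 1τ, 2τ, 3τ, 4τ).
C_trough = C₀ × (r + r² + … + r^4) = C₀ × r(1−r^4)/(1−r)
        = 113.5 × 0.5423 × (1 − 0.08649) / (1 − 0.5423) = 122.8 mg/L

123 mg/L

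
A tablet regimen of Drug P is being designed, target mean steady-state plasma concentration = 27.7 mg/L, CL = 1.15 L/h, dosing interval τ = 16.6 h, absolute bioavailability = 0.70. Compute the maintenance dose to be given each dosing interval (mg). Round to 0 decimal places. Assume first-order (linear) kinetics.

At steady state, F × (Dose/τ) = Css × CL.
Dose = Css × CL × τ / F = 27.7 × 1.150 × 16.6 / 0.70 = 755.4 mg

755 mg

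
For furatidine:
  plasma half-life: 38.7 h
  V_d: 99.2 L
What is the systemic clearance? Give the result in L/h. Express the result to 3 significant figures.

k = ln2 / t½ = 0.693147 / 38.7 = 0.01791 h⁻¹
CL = k × Vd = 0.01791 × 99.2 = 1.777 L/h

1.78 L/h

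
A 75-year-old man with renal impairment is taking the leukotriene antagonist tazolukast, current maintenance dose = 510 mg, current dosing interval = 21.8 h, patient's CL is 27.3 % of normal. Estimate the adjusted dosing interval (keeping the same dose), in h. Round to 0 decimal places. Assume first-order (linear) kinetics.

To keep the same average steady-state level, dosing rate must scale with clearance.
CL ratio = 27.3 / 100 = 0.2730
New interval (same dose) = 21.8 / 0.2730 = 79.85 h

80 h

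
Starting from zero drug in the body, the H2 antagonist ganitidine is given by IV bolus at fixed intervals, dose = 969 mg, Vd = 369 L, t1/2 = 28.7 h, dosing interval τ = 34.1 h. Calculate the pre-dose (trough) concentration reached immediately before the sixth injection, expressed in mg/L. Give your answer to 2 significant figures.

2.0 mg/L

C₀ per dose = Dose / Vd = 969 / 369 = 2.626 mg/L
k = ln2 / t½ = 0.693147 / 28.7 = 0.02415 h⁻¹
Fraction remaining after one interval: r = e^(−kτ) = e^(−0.02415 × 34.1) = 0.4389
Before dose 6, 5 doses have been given (aged 1τ, 2τ, 3τ, 4τ, 5τ).
C_trough = C₀ × (r + r² + … + r^5) = C₀ × r(1−r^5)/(1−r)
        = 2.626 × 0.4389 × (1 − 0.01629) / (1 − 0.4389) = 2.021 mg/L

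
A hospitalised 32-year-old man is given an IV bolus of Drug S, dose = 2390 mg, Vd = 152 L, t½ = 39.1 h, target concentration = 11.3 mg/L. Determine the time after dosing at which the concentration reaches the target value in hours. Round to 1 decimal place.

18.6 h

C₀ = Dose / Vd = 2390 / 152 = 15.72 mg/L
k = ln2 / t½ = 0.693147 / 39.1 = 0.01773 h⁻¹
t = ln(C₀ / C) / k = ln(15.72 / 11.3) / 0.01773
  = ln(1.391) / 0.01773 = 0.3300 / 0.01773 = 18.61 h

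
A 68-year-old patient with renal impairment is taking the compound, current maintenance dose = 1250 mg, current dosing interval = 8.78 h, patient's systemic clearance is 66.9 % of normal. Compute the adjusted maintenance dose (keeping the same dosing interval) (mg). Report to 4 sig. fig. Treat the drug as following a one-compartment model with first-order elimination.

To keep the same average steady-state level, dosing rate must scale with clearance.
CL ratio = 66.9 / 100 = 0.6690
New dose (same interval) = 1250 × 0.6690 = 836.3 mg

836.3 mg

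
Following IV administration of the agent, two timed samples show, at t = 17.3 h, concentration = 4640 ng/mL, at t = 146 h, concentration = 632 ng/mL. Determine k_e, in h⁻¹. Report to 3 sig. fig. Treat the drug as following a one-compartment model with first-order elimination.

0.0155 h⁻¹

k = ln(C₁/C₂) / (t₂ − t₁) = ln(4640/632) / (146 − 17.3)
  = 1.994 / 128.7 = 0.01549 h⁻¹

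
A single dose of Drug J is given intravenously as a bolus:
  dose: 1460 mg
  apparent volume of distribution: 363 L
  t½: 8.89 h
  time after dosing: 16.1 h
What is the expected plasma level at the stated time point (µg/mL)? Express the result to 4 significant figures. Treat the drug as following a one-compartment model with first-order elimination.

C₀ = Dose / Vd = 1460 / 363 = 4.022 mg/L
k = ln2 / t½ = 0.693147 / 8.89 = 0.07797 h⁻¹
C = C₀ · e^(−k·t) = 4.022 × e^(−0.07797 × 16.1)
  = 4.022 × 0.2850 = 1.146 mg/L
(1.146 mg/L = 1.146 µg/mL)

1.146 µg/mL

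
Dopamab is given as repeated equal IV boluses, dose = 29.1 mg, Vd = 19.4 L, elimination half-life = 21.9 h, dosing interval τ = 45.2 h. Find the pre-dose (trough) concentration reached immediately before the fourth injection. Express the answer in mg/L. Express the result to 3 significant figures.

0.465 mg/L

C₀ per dose = Dose / Vd = 29.1 / 19.4 = 1.500 mg/L
k = ln2 / t½ = 0.693147 / 21.9 = 0.03165 h⁻¹
Fraction remaining after one interval: r = e^(−kτ) = e^(−0.03165 × 45.2) = 0.2392
Before dose 4, 3 doses have been given (aged 1τ, 2τ, 3τ).
C_trough = C₀ × (r + r² + … + r^3) = C₀ × r(1−r^3)/(1−r)
        = 1.500 × 0.2392 × (1 − 0.01369) / (1 − 0.2392) = 0.4652 mg/L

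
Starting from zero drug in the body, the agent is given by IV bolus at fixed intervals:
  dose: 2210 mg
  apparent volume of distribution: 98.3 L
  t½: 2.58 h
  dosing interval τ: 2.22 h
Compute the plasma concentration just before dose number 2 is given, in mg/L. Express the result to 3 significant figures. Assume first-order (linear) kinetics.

C₀ per dose = Dose / Vd = 2210 / 98.3 = 22.48 mg/L
k = ln2 / t½ = 0.693147 / 2.58 = 0.2687 h⁻¹
Fraction remaining after one interval: r = e^(−kτ) = e^(−0.2687 × 2.22) = 0.5507
Before dose 2, 1 dose has been given (aged 1τ).
C_trough = C₀ × r = 22.48 × 0.5507 = 12.38 mg/L

12.4 mg/L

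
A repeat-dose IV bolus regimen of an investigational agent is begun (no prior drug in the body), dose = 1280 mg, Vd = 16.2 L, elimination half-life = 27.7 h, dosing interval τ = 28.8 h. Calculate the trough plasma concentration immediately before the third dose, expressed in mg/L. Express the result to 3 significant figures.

57.1 mg/L

C₀ per dose = Dose / Vd = 1280 / 16.2 = 79.01 mg/L
k = ln2 / t½ = 0.693147 / 27.7 = 0.02502 h⁻¹
Fraction remaining after one interval: r = e^(−kτ) = e^(−0.02502 × 28.8) = 0.4865
Before dose 3, 2 doses have been given (aged 1τ, 2τ).
C_trough = C₀ × (r + r²) = 79.01 × (0.4865 + 0.2367) = 57.14 mg/L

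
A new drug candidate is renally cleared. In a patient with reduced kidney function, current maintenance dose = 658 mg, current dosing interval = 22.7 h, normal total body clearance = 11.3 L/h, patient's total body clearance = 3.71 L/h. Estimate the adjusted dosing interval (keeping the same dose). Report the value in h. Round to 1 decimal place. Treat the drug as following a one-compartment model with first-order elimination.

69.1 h

To keep the same average steady-state level, dosing rate must scale with clearance.
CL ratio = 3.71 / 11.3 = 0.3283
New interval (same dose) = 22.7 / 0.3283 = 69.14 h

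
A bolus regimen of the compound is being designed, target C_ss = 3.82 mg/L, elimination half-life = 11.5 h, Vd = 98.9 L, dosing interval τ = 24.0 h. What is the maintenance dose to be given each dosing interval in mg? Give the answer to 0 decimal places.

k = ln2 / t½ = 0.693147 / 11.5 = 0.06027 h⁻¹
CL = k × Vd = 0.06027 × 98.9 = 5.961 L/h
At steady state, Dose/τ = Css × CL.
Dose = Css × CL × τ = 3.82 × 5.961 × 24.0 = 546.5 mg

547 mg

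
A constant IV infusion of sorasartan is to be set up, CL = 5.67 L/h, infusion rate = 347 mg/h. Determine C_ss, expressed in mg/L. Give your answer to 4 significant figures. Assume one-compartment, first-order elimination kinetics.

61.20 mg/L

At steady state Css = R₀ / CL = 347 / 5.670 = 61.20 mg/L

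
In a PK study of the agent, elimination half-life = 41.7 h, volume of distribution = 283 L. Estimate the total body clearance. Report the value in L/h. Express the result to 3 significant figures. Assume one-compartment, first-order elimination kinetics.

4.70 L/h

k = ln2 / t½ = 0.693147 / 41.7 = 0.01662 h⁻¹
CL = k × Vd = 0.01662 × 283 = 4.703 L/h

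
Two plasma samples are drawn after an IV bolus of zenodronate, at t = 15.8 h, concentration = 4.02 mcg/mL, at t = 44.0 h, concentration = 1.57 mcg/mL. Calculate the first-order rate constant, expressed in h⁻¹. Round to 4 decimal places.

0.0333 h⁻¹

k = ln(C₁/C₂) / (t₂ − t₁) = ln(4.02/1.57) / (44.0 − 15.8)
  = 0.9402 / 28.20 = 0.03334 h⁻¹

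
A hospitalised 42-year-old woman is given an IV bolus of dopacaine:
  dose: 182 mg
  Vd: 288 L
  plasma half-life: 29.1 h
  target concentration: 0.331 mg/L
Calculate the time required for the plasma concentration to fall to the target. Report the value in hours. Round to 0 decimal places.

C₀ = Dose / Vd = 182.0 / 288 = 0.6319 mg/L
k = ln2 / t½ = 0.693147 / 29.1 = 0.02382 h⁻¹
t = ln(C₀ / C) / k = ln(0.6319 / 0.331) / 0.02382
  = ln(1.909) / 0.02382 = 0.6466 / 0.02382 = 27.15 h

27 h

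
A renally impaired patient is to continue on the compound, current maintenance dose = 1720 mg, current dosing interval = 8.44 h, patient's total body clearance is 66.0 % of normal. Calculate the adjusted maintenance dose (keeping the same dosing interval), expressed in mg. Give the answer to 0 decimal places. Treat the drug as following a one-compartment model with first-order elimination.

1135 mg

To keep the same average steady-state level, dosing rate must scale with clearance.
CL ratio = 66.0 / 100 = 0.6600
New dose (same interval) = 1720 × 0.6600 = 1135 mg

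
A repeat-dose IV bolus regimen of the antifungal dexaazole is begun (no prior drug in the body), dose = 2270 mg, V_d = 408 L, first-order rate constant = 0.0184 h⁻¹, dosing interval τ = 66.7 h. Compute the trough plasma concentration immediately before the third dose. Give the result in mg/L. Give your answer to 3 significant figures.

2.11 mg/L

C₀ per dose = Dose / Vd = 2270 / 408 = 5.564 mg/L
Fraction remaining after one interval: r = e^(−kτ) = e^(−0.01840 × 66.7) = 0.2931
Before dose 3, 2 doses have been given (aged 1τ, 2τ).
C_trough = C₀ × (r + r²) = 5.564 × (0.2931 + 0.08591) = 2.109 mg/L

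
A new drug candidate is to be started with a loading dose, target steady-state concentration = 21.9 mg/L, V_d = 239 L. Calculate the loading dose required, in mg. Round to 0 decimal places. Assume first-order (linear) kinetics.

5234 mg

LD = Css × Vd = 21.9 × 239 = 5234 mg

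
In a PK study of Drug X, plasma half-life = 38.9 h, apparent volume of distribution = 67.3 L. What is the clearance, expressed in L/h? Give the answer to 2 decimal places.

1.20 L/h

k = ln2 / t½ = 0.693147 / 38.9 = 0.01782 h⁻¹
CL = k × Vd = 0.01782 × 67.3 = 1.199 L/h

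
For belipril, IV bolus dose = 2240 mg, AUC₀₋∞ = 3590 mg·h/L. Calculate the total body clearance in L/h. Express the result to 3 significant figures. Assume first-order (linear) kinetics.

CL = Dose / AUC = 2240 / 3590 = 0.6240 L/h

0.624 L/h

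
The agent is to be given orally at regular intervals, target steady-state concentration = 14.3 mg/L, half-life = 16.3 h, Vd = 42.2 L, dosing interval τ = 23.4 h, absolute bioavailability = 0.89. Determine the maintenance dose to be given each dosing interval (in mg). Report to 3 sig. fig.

675 mg

k = ln2 / t½ = 0.693147 / 16.3 = 0.04252 h⁻¹
CL = k × Vd = 0.04252 × 42.2 = 1.794 L/h
At steady state, F × (Dose/τ) = Css × CL.
Dose = Css × CL × τ / F = 14.3 × 1.794 × 23.4 / 0.89 = 674.5 mg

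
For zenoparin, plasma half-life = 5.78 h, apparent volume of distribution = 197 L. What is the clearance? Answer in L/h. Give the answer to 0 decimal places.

24 L/h

k = ln2 / t½ = 0.693147 / 5.78 = 0.1199 h⁻¹
CL = k × Vd = 0.1199 × 197 = 23.62 L/h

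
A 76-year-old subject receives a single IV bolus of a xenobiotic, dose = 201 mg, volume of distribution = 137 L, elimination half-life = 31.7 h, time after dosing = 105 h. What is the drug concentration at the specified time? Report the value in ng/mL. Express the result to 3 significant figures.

C₀ = Dose / Vd = 201.0 / 137 = 1.467 mg/L
k = ln2 / t½ = 0.693147 / 31.7 = 0.02187 h⁻¹
C = C₀ · e^(−k·t) = 1.467 × e^(−0.02187 × 105)
  = 1.467 × 0.1006 = 0.1476 mg/L
Convert: 0.1476 mg/L × 1000 = 147.6 ng/mL

148 ng/mL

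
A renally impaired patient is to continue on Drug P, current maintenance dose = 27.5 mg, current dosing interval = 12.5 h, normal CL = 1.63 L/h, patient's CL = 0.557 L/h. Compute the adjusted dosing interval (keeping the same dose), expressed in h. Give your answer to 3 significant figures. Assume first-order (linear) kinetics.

To keep the same average steady-state level, dosing rate must scale with clearance.
CL ratio = 0.557 / 1.63 = 0.3417
New interval (same dose) = 12.5 / 0.3417 = 36.58 h

36.6 h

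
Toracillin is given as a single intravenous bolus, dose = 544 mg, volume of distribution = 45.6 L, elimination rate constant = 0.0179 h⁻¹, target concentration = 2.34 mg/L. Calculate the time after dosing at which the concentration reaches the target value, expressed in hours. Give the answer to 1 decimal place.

C₀ = Dose / Vd = 544.0 / 45.6 = 11.93 mg/L
t = ln(C₀ / C) / k = ln(11.93 / 2.34) / 0.01790
  = ln(5.098) / 0.01790 = 1.629 / 0.01790 = 91.01 h

91.0 h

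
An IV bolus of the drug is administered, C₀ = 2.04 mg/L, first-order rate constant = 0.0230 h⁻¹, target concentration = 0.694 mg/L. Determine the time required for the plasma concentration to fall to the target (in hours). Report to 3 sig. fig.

46.9 h

t = ln(C₀ / C) / k = ln(2.040 / 0.694) / 0.02300
  = ln(2.939) / 0.02300 = 1.078 / 0.02300 = 46.87 h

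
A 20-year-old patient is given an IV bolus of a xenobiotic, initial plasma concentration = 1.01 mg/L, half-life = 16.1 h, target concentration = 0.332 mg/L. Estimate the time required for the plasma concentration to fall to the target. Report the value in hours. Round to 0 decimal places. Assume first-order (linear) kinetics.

k = ln2 / t½ = 0.693147 / 16.1 = 0.04305 h⁻¹
t = ln(C₀ / C) / k = ln(1.010 / 0.332) / 0.04305
  = ln(3.042) / 0.04305 = 1.113 / 0.04305 = 25.85 h

26 h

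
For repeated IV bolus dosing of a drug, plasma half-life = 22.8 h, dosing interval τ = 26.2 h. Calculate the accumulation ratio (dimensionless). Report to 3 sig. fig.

k = ln2 / t½ = 0.693147 / 22.8 = 0.03040 h⁻¹
e^(−kτ) = e^(−0.03040 × 26.2) = 0.4509
Accumulation ratio R = 1 / (1 − e^(−kτ)) = 1 / (1 − 0.4509) = 1.821

1.82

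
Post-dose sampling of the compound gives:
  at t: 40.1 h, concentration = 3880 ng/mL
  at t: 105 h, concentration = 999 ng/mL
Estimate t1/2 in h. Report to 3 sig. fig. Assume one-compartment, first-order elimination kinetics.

k = ln(C₁/C₂) / (t₂ − t₁) = ln(3880/999) / (105 − 40.1)
  = 1.357 / 64.90 = 0.02091 h⁻¹
t½ = ln2 / k = 0.693147 / 0.02091 = 33.15 h

33.2 h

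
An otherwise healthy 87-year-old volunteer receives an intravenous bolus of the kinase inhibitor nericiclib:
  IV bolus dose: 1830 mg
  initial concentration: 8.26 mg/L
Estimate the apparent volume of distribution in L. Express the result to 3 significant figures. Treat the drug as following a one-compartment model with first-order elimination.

Vd = Dose / C₀ = 1830 / 8.26 = 221.5 L

222 L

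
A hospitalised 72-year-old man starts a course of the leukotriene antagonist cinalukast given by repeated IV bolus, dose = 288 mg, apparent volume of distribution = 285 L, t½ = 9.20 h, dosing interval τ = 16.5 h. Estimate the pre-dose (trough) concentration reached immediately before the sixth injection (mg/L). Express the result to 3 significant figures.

C₀ per dose = Dose / Vd = 288 / 285 = 1.011 mg/L
k = ln2 / t½ = 0.693147 / 9.20 = 0.07534 h⁻¹
Fraction remaining after one interval: r = e^(−kτ) = e^(−0.07534 × 16.5) = 0.2885
Before dose 6, 5 doses have been given (aged 1τ, 2τ, 3τ, 4τ, 5τ).
C_trough = C₀ × (r + r² + … + r^5) = C₀ × r(1−r^5)/(1−r)
        = 1.011 × 0.2885 × (1 − 0.001999) / (1 − 0.2885) = 0.4091 mg/L

0.409 mg/L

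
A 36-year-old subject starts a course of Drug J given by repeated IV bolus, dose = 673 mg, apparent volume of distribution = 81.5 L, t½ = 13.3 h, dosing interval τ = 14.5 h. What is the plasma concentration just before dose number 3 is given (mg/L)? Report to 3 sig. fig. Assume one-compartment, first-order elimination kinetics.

5.70 mg/L

C₀ per dose = Dose / Vd = 673 / 81.5 = 8.258 mg/L
k = ln2 / t½ = 0.693147 / 13.3 = 0.05212 h⁻¹
Fraction remaining after one interval: r = e^(−kτ) = e^(−0.05212 × 14.5) = 0.4697
Before dose 3, 2 doses have been given (aged 1τ, 2τ).
C_trough = C₀ × (r + r²) = 8.258 × (0.4697 + 0.2206) = 5.700 mg/L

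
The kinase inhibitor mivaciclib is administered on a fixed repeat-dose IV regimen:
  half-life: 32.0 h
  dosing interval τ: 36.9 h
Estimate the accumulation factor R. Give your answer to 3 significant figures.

k = ln2 / t½ = 0.693147 / 32.0 = 0.02166 h⁻¹
e^(−kτ) = e^(−0.02166 × 36.9) = 0.4497
Accumulation ratio R = 1 / (1 − e^(−kτ)) = 1 / (1 − 0.4497) = 1.817

1.82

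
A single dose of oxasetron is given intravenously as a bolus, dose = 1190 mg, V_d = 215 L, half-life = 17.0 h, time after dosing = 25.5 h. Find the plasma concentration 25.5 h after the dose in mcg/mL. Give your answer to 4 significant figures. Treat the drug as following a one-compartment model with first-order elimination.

C₀ = Dose / Vd = 1190 / 215 = 5.535 mg/L
k = ln2 / t½ = 0.693147 / 17.0 = 0.04077 h⁻¹
C = C₀ · e^(−k·t) = 5.535 × e^(−0.04077 × 25.5)
  = 5.535 × 0.3536 = 1.957 mg/L
(1.957 mg/L = 1.957 mcg/mL)

1.957 mcg/mL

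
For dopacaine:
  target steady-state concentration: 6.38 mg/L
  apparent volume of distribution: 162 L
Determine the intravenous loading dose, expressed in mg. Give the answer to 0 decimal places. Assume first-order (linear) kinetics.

LD = Css × Vd = 6.38 × 162 = 1034 mg

1034 mg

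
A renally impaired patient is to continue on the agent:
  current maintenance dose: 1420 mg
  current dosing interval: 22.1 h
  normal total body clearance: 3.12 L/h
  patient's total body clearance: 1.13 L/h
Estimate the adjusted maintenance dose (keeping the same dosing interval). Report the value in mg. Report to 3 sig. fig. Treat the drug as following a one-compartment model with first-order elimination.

To keep the same average steady-state level, dosing rate must scale with clearance.
CL ratio = 1.13 / 3.12 = 0.3622
New dose (same interval) = 1420 × 0.3622 = 514.3 mg

514 mg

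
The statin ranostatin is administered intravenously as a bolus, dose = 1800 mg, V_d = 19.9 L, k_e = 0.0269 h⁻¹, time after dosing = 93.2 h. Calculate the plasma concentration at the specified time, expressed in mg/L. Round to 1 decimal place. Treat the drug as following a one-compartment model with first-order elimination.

7.4 mg/L

C₀ = Dose / Vd = 1800 / 19.9 = 90.45 mg/L
C = C₀ · e^(−k·t) = 90.45 × e^(−0.02690 × 93.2)
  = 90.45 × 0.08151 = 7.373 mg/L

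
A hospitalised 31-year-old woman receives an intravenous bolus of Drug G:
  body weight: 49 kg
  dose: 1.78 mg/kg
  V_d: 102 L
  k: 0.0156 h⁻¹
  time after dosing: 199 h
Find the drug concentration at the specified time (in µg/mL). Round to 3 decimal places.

0.038 µg/mL

Total dose = 1.78 × 49 = 87.22 mg
C₀ = Dose / Vd = 87.22 / 102 = 0.8551 mg/L
C = C₀ · e^(−k·t) = 0.8551 × e^(−0.01560 × 199)
  = 0.8551 × 0.04485 = 0.03835 mg/L
(0.03835 mg/L = 0.03835 µg/mL)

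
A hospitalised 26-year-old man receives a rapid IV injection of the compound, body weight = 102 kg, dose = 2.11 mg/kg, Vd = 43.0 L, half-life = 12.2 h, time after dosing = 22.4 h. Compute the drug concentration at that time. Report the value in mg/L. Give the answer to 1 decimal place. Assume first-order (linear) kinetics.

1.4 mg/L

Total dose = 2.11 × 102 = 215.2 mg
C₀ = Dose / Vd = 215.2 / 43.0 = 5.005 mg/L
k = ln2 / t½ = 0.693147 / 12.2 = 0.05682 h⁻¹
C = C₀ · e^(−k·t) = 5.005 × e^(−0.05682 × 22.4)
  = 5.005 × 0.2801 = 1.402 mg/L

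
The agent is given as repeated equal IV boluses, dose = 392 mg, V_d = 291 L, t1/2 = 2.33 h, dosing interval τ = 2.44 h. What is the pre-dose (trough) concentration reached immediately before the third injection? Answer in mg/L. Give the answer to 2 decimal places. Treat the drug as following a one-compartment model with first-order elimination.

C₀ per dose = Dose / Vd = 392 / 291 = 1.347 mg/L
k = ln2 / t½ = 0.693147 / 2.33 = 0.2975 h⁻¹
Fraction remaining after one interval: r = e^(−kτ) = e^(−0.2975 × 2.44) = 0.4839
Before dose 3, 2 doses have been given (aged 1τ, 2τ).
C_trough = C₀ × (r + r²) = 1.347 × (0.4839 + 0.2342) = 0.9673 mg/L

0.97 mg/L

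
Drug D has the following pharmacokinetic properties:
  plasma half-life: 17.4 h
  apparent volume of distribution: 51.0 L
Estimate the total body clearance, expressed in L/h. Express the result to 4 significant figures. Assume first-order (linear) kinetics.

k = ln2 / t½ = 0.693147 / 17.4 = 0.03984 h⁻¹
CL = k × Vd = 0.03984 × 51.0 = 2.032 L/h

2.032 L/h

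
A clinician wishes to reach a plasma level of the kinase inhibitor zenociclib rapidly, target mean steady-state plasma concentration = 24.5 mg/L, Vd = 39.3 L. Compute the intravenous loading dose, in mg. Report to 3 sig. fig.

963 mg

LD = Css × Vd = 24.5 × 39.3 = 962.9 mg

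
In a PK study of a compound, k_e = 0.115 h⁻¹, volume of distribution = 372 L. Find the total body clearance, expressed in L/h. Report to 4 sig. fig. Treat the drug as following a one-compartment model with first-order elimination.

CL = k × Vd = 0.115 × 372 = 42.78 L/h

42.78 L/h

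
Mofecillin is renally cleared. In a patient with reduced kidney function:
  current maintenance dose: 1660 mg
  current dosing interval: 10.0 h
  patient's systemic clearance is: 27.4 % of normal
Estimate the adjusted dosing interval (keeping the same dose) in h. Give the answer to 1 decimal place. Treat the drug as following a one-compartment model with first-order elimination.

To keep the same average steady-state level, dosing rate must scale with clearance.
CL ratio = 27.4 / 100 = 0.2740
New interval (same dose) = 10.0 / 0.2740 = 36.50 h

36.5 h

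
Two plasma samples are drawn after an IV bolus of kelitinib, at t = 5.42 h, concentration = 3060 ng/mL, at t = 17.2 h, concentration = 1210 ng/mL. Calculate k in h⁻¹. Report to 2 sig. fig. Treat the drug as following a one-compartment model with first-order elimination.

0.079 h⁻¹

k = ln(C₁/C₂) / (t₂ − t₁) = ln(3060/1210) / (17.2 − 5.42)
  = 0.9278 / 11.78 = 0.07876 h⁻¹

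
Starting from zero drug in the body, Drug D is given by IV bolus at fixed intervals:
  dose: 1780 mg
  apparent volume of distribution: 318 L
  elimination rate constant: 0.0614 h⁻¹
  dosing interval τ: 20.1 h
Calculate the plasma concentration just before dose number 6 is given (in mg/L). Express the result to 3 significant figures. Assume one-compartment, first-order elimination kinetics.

C₀ per dose = Dose / Vd = 1780 / 318 = 5.597 mg/L
Fraction remaining after one interval: r = e^(−kτ) = e^(−0.06140 × 20.1) = 0.2911
Before dose 6, 5 doses have been given (aged 1τ, 2τ, 3τ, 4τ, 5τ).
C_trough = C₀ × (r + r² + … + r^5) = C₀ × r(1−r^5)/(1−r)
        = 5.597 × 0.2911 × (1 − 0.002090) / (1 − 0.2911) = 2.294 mg/L

2.29 mg/L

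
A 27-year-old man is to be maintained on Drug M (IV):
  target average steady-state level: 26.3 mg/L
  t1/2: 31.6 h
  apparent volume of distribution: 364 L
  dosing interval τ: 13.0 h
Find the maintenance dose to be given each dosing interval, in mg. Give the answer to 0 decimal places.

k = ln2 / t½ = 0.693147 / 31.6 = 0.02194 h⁻¹
CL = k × Vd = 0.02194 × 364 = 7.986 L/h
At steady state, Dose/τ = Css × CL.
Dose = Css × CL × τ = 26.3 × 7.986 × 13.0 = 2730 mg

2730 mg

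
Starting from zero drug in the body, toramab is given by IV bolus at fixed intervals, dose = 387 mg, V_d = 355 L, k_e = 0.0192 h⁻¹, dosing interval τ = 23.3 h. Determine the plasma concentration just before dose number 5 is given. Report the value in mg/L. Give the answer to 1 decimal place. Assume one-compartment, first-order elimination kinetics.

1.6 mg/L

C₀ per dose = Dose / Vd = 387 / 355 = 1.090 mg/L
Fraction remaining after one interval: r = e^(−kτ) = e^(−0.01920 × 23.3) = 0.6393
Before dose 5, 4 doses have been given (aged 1τ, 2τ, 3τ, 4τ).
C_trough = C₀ × (r + r² + … + r^4) = C₀ × r(1−r^4)/(1−r)
        = 1.090 × 0.6393 × (1 − 0.1670) / (1 − 0.6393) = 1.609 mg/L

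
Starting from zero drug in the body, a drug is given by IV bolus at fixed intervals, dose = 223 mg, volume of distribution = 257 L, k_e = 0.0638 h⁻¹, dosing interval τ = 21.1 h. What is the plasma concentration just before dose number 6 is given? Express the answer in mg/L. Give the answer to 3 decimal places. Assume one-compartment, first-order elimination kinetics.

0.305 mg/L

C₀ per dose = Dose / Vd = 223 / 257 = 0.8677 mg/L
Fraction remaining after one interval: r = e^(−kτ) = e^(−0.06380 × 21.1) = 0.2602
Before dose 6, 5 doses have been given (aged 1τ, 2τ, 3τ, 4τ, 5τ).
C_trough = C₀ × (r + r² + … + r^5) = C₀ × r(1−r^5)/(1−r)
        = 0.8677 × 0.2602 × (1 − 0.001193) / (1 − 0.2602) = 0.3048 mg/L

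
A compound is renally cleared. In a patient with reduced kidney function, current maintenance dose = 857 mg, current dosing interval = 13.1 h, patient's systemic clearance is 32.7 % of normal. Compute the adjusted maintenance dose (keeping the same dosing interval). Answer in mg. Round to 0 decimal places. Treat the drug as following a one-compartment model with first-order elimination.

To keep the same average steady-state level, dosing rate must scale with clearance.
CL ratio = 32.7 / 100 = 0.3270
New dose (same interval) = 857 × 0.3270 = 280.2 mg

280 mg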